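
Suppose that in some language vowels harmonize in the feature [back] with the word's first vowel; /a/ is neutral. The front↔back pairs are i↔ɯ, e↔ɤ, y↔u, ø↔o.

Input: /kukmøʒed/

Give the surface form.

[kukmoʒɤd]

/ø/ harmonizes with /u/ ([+back]) → [o]
/e/ harmonizes with /u/ ([+back]) → [ɤ]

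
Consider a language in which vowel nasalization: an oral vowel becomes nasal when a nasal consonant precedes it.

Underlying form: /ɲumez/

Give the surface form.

/u/ after nasal /ɲ/ → [ũ]
/e/ after nasal /m/ → [ẽ]

[ɲũmẽz]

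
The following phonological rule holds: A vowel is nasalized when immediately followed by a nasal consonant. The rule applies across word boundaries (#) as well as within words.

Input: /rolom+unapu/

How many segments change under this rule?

2

/o/ before nasal /m/ → [õ]
/u/ before nasal /n/ → [ũ]
2 segments change.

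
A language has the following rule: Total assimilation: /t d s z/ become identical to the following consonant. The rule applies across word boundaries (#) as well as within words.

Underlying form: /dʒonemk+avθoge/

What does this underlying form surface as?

no segment meets the rule's conditions; no change.

[dʒonemk+avθoge]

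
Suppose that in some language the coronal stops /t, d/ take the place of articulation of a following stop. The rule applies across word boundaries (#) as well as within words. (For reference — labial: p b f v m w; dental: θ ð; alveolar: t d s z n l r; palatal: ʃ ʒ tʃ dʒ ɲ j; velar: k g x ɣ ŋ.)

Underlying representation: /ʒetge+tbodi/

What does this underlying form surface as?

[ʒekge+pbodi]

/t/ before /g/ (velar) → [k]
/t/ before /b/ (labial) → [p]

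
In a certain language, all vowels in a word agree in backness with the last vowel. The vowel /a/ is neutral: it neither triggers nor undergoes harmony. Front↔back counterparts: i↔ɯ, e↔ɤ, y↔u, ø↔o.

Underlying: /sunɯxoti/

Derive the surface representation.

/u/ harmonizes with /i/ ([-back]) → [y]
/ɯ/ harmonizes with /i/ ([-back]) → [i]
/o/ harmonizes with /i/ ([-back]) → [ø]

[synixøti]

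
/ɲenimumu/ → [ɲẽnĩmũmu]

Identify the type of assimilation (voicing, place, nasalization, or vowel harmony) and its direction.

/e/→[ẽ] /i/→[ĩ] /u/→[ũ].
Each target copies a feature from the following segment, so the direction is regressive.

nasalization, regressive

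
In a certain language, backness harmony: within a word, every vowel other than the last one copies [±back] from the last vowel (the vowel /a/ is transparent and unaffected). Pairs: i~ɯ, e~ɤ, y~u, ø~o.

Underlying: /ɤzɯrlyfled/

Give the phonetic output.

[ezirlyfled]

/ɤ/ harmonizes with /e/ ([-back]) → [e]
/ɯ/ harmonizes with /e/ ([-back]) → [i]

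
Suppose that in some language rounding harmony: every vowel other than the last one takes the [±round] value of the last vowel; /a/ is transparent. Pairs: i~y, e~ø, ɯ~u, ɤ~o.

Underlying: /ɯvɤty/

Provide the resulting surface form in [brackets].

[uvoty]

/ɯ/ harmonizes with /y/ ([+round]) → [u]
/ɤ/ harmonizes with /y/ ([+round]) → [o]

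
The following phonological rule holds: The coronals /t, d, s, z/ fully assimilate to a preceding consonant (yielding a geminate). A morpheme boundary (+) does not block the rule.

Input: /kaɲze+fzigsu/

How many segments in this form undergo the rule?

/z/ after /ɲ/ → [ɲ] (total assimilation)
/z/ after /f/ → [f] (total assimilation)
/s/ after /g/ → [g] (total assimilation)
3 segments change.

3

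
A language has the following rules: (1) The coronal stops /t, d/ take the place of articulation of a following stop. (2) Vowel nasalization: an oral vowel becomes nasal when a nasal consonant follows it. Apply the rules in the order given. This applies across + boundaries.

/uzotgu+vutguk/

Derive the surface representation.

Rule 1: /t/ before /g/ (velar) → [k]
Rule 1: /t/ before /g/ (velar) → [k]
After rule 1: uzokgu+vukguk
Rule 2: no segment meets the rule's conditions; no change.

[uzokgu+vukguk]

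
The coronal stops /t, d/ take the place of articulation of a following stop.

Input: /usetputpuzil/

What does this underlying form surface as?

[useppuppuzil]

/t/ before /p/ (labial) → [p]
/t/ before /p/ (labial) → [p]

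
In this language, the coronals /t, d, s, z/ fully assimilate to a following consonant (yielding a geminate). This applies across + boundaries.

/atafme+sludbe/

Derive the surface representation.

[atafme+llubbe]

/s/ before /l/ → [l] (total assimilation)
/d/ before /b/ → [b] (total assimilation)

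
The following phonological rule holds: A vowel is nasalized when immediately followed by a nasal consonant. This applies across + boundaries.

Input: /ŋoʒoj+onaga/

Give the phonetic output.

[ŋoʒoj+õnaga]

/o/ before nasal /n/ → [õ]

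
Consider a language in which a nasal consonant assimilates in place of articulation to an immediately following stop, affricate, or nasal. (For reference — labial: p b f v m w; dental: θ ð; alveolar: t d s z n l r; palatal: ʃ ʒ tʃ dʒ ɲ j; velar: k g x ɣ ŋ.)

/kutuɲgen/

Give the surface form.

[kutuŋgen]

/ɲ/ before /g/ (velar) → [ŋ]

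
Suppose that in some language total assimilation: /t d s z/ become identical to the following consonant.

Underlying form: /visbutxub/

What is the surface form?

[vibbuxxub]

/s/ before /b/ → [b] (total assimilation)
/t/ before /x/ → [x] (total assimilation)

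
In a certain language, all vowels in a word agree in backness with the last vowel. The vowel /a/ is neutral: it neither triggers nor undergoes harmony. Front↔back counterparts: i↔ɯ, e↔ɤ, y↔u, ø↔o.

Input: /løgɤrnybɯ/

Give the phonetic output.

/ø/ harmonizes with /ɯ/ ([+back]) → [o]
/y/ harmonizes with /ɯ/ ([+back]) → [u]

[logɤrnubɯ]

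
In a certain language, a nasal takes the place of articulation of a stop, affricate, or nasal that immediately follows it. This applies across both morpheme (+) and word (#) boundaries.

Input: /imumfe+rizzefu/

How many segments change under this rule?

0

No segment meets the rule's conditions.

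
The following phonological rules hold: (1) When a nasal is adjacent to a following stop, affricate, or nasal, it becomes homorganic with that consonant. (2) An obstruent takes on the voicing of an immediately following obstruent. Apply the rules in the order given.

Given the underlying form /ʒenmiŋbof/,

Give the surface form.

[ʒemmimbof]

Rule 1: /n/ before /m/ (labial) → [m]
Rule 1: /ŋ/ before /b/ (labial) → [m]
After rule 1: ʒemmimbof
Rule 2: no segment meets the rule's conditions; no change.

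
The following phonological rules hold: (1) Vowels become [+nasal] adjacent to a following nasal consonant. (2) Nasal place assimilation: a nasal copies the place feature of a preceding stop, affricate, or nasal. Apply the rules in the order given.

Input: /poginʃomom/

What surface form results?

[pogĩnʃõmõm]

Rule 1: /i/ before nasal /n/ → [ĩ]
Rule 1: /o/ before nasal /m/ → [õ]
Rule 1: /o/ before nasal /m/ → [õ]
After rule 1: pogĩnʃõmõm
Rule 2: no segment meets the rule's conditions; no change.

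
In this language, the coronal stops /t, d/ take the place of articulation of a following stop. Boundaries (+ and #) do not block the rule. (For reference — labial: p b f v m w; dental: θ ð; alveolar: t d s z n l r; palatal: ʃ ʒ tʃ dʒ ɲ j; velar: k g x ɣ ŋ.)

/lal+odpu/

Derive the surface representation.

[lal+obpu]

/d/ before /p/ (labial) → [b]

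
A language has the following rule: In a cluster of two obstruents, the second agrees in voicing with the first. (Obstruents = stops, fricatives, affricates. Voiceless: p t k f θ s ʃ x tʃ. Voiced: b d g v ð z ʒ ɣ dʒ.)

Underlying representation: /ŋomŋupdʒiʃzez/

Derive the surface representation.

[ŋomŋuptʃiʃsez]

/dʒ/ after /p/ (voiceless) → [tʃ]
/z/ after /ʃ/ (voiceless) → [s]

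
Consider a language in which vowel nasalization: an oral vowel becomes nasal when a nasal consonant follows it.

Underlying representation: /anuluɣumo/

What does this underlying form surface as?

[ãnuluɣũmo]

/a/ before nasal /n/ → [ã]
/u/ before nasal /m/ → [ũ]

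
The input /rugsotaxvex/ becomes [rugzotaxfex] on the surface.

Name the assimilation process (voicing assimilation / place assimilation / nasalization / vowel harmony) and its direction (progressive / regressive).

voicing assimilation, progressive

/s/→[z] /v/→[f].
Each target copies a feature from the preceding segment, so the direction is progressive.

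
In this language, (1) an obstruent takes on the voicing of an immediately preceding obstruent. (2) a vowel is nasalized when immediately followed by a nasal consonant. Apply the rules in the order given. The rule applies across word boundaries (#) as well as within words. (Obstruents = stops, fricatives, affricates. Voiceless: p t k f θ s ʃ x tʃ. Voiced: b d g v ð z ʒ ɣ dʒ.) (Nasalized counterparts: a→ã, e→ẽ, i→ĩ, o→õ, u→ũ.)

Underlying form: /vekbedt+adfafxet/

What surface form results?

[vekpedd+advafxet]

Rule 1: /b/ after /k/ (voiceless) → [p]
Rule 1: /t/ after /d/ (voiced) → [d]
Rule 1: /f/ after /d/ (voiced) → [v]
After rule 1: vekpedd+advafxet
Rule 2: no segment meets the rule's conditions; no change.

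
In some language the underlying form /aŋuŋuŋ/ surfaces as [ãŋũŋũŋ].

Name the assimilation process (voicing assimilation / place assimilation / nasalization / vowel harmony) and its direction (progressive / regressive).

nasalization, regressive

/a/→[ã] /u/→[ũ] /u/→[ũ].
Each target copies a feature from the following segment, so the direction is regressive.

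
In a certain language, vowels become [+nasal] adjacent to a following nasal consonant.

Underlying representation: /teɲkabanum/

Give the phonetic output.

[tẽɲkabãnũm]

/e/ before nasal /ɲ/ → [ẽ]
/a/ before nasal /n/ → [ã]
/u/ before nasal /m/ → [ũ]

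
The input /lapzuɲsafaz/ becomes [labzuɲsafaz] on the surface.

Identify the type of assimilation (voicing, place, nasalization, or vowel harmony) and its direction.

voicing assimilation, regressive

/p/→[b].
Each target copies a feature from the following segment, so the direction is regressive.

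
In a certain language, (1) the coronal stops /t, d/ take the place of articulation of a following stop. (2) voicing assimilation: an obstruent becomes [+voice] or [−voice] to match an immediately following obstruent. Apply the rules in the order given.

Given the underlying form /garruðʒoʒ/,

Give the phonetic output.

Rule 1: no segment meets the rule's conditions; no change.
After rule 1: garruðʒoʒ
Rule 2: no segment meets the rule's conditions; no change.

[garruðʒoʒ]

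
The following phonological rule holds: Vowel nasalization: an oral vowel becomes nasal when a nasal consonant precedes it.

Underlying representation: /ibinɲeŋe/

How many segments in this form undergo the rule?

2

/e/ after nasal /ɲ/ → [ẽ]
/e/ after nasal /ŋ/ → [ẽ]
2 segments change.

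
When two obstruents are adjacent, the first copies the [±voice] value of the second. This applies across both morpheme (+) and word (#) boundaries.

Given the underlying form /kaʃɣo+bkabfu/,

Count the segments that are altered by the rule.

/ʃ/ before /ɣ/ (voiced) → [ʒ]
/b/ before /k/ (voiceless) → [p]
/b/ before /f/ (voiceless) → [p]
3 segments change.

3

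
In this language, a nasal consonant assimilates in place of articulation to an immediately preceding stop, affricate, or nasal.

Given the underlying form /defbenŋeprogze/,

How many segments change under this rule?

1

/ŋ/ after /n/ (alveolar) → [n]
1 segment changes.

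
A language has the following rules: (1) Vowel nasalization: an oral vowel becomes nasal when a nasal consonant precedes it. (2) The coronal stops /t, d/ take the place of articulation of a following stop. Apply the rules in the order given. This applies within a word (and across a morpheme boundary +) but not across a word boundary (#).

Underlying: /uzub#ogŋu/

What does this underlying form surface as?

[uzub#ogŋũ]

Rule 1: /u/ after nasal /ŋ/ → [ũ]
After rule 1: uzub#ogŋũ
Rule 2: no segment meets the rule's conditions; no change.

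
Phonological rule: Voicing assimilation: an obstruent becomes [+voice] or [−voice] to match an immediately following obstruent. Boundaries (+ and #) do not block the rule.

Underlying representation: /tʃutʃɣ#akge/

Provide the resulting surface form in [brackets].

/tʃ/ before /ɣ/ (voiced) → [dʒ]
/k/ before /g/ (voiced) → [g]

[tʃudʒɣ#agge]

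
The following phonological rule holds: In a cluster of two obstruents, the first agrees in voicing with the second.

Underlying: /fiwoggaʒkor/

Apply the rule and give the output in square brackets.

[fiwoggaʃkor]

/ʒ/ before /k/ (voiceless) → [ʃ]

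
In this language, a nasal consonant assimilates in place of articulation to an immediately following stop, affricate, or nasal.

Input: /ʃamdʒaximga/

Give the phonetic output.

/m/ before /dʒ/ (palatal) → [ɲ]
/m/ before /g/ (velar) → [ŋ]

[ʃaɲdʒaxiŋga]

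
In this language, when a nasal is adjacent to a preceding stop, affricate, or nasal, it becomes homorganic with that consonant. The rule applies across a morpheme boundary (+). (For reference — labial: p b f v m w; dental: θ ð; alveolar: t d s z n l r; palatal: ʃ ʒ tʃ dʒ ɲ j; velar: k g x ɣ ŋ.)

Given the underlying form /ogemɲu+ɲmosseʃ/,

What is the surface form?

/ɲ/ after /m/ (labial) → [m]
/m/ after /ɲ/ (palatal) → [ɲ]

[ogemmu+ɲɲosseʃ]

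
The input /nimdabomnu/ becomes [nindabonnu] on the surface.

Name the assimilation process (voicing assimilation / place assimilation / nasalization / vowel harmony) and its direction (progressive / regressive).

/m/→[n] /m/→[n].
Each target copies a feature from the following segment, so the direction is regressive.

place assimilation, regressive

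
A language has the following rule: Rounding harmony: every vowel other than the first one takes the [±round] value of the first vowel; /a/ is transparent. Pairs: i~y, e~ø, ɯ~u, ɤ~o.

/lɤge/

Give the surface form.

no segment meets the rule's conditions; no change.

[lɤge]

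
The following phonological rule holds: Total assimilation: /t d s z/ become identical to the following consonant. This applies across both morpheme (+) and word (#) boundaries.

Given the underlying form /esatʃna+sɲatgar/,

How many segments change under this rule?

/s/ before /ɲ/ → [ɲ] (total assimilation)
/t/ before /g/ → [g] (total assimilation)
2 segments change.

2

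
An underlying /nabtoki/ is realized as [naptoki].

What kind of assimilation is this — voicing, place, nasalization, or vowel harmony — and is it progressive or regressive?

/b/→[p].
Each target copies a feature from the following segment, so the direction is regressive.

voicing assimilation, regressive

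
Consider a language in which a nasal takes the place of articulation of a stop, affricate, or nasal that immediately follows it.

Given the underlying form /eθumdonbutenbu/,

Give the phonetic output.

[eθundombutembu]

/m/ before /d/ (alveolar) → [n]
/n/ before /b/ (labial) → [m]
/n/ before /b/ (labial) → [m]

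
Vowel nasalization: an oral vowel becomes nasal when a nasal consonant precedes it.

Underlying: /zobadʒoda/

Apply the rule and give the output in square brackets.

[zobadʒoda]

no segment meets the rule's conditions; no change.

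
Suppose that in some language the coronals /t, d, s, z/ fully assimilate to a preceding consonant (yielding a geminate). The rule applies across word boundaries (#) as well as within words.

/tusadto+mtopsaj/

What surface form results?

/t/ after /d/ → [d] (total assimilation)
/t/ after /m/ → [m] (total assimilation)
/s/ after /p/ → [p] (total assimilation)

[tusaddo+mmoppaj]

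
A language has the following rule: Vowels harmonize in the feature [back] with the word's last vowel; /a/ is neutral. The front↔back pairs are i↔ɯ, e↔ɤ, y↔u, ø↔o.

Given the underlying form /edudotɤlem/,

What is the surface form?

/u/ harmonizes with /e/ ([-back]) → [y]
/o/ harmonizes with /e/ ([-back]) → [ø]
/ɤ/ harmonizes with /e/ ([-back]) → [e]

[edydøtelem]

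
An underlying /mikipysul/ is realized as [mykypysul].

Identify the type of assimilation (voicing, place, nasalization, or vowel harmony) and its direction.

/i/→[y] /i/→[y].
Vowels agree with the last vowel, so the harmony is regressive.

vowel harmony, regressive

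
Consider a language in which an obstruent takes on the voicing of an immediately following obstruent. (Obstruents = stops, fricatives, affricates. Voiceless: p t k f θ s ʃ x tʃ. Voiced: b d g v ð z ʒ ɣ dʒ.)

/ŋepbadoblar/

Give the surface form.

[ŋebbadoblar]

/p/ before /b/ (voiced) → [b]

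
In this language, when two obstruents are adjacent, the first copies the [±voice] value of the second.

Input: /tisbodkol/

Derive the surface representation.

/s/ before /b/ (voiced) → [z]
/d/ before /k/ (voiceless) → [t]

[tizbotkol]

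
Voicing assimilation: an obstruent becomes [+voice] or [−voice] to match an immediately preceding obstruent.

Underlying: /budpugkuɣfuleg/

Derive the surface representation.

/p/ after /d/ (voiced) → [b]
/k/ after /g/ (voiced) → [g]
/f/ after /ɣ/ (voiced) → [v]

[budbugguɣvuleg]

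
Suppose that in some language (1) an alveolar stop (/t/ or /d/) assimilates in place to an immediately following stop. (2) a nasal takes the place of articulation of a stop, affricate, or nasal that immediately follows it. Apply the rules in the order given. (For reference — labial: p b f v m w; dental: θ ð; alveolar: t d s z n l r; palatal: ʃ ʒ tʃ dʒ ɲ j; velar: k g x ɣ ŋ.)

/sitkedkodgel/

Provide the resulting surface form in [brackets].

[sikkegkoggel]

Rule 1: /t/ before /k/ (velar) → [k]
Rule 1: /d/ before /k/ (velar) → [g]
Rule 1: /d/ before /g/ (velar) → [g]
After rule 1: sikkegkoggel
Rule 2: no segment meets the rule's conditions; no change.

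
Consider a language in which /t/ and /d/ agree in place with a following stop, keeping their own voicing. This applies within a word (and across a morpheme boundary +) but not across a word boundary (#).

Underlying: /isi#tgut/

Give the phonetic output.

[isi#kgut]

/t/ before /g/ (velar) → [k]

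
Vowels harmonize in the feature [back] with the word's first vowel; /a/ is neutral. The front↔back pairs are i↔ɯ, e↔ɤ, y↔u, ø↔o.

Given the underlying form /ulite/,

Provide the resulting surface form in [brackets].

[ulɯtɤ]

/i/ harmonizes with /u/ ([+back]) → [ɯ]
/e/ harmonizes with /u/ ([+back]) → [ɤ]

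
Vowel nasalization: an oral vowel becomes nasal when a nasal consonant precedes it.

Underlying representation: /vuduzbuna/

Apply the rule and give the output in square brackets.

/a/ after nasal /n/ → [ã]

[vuduzbunã]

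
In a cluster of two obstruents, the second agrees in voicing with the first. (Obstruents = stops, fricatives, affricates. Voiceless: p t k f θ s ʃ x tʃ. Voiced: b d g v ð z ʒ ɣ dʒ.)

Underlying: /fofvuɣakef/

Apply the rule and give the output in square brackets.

/v/ after /f/ (voiceless) → [f]

[foffuɣakef]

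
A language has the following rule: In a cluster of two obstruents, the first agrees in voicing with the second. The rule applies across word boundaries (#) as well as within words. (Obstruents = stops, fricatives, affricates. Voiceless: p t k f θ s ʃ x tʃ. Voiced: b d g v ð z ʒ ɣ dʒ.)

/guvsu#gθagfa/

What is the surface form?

[gufsu#kθakfa]

/v/ before /s/ (voiceless) → [f]
/g/ before /θ/ (voiceless) → [k]
/g/ before /f/ (voiceless) → [k]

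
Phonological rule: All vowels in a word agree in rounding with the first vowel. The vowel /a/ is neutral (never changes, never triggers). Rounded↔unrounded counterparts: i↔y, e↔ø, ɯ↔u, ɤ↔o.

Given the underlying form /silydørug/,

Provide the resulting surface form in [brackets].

/y/ harmonizes with /i/ ([-round]) → [i]
/ø/ harmonizes with /i/ ([-round]) → [e]
/u/ harmonizes with /i/ ([-round]) → [ɯ]

[siliderɯg]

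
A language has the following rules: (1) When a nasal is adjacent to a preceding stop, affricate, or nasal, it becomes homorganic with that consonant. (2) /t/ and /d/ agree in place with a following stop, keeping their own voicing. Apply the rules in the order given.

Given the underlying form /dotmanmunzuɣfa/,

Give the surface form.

Rule 1: /m/ after /t/ (alveolar) → [n]
Rule 1: /m/ after /n/ (alveolar) → [n]
After rule 1: dotnannunzuɣfa
Rule 2: no segment meets the rule's conditions; no change.

[dotnannunzuɣfa]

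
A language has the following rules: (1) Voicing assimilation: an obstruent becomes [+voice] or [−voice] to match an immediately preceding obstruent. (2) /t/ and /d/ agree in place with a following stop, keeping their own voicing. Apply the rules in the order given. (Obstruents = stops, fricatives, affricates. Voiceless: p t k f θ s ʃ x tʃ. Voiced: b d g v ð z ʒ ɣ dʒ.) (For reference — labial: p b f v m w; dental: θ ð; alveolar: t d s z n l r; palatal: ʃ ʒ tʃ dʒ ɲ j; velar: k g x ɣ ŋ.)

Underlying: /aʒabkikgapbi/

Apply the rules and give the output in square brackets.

[aʒabgikkappi]

Rule 1: /k/ after /b/ (voiced) → [g]
Rule 1: /g/ after /k/ (voiceless) → [k]
Rule 1: /b/ after /p/ (voiceless) → [p]
After rule 1: aʒabgikkappi
Rule 2: no segment meets the rule's conditions; no change.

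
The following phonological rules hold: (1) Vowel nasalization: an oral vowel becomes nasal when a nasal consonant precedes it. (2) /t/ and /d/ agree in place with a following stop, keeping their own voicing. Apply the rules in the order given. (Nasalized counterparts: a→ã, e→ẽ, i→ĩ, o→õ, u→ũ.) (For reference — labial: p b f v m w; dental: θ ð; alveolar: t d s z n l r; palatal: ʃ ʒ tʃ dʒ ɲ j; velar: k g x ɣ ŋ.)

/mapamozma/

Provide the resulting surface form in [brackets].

[mãpamõzmã]

Rule 1: /a/ after nasal /m/ → [ã]
Rule 1: /o/ after nasal /m/ → [õ]
Rule 1: /a/ after nasal /m/ → [ã]
After rule 1: mãpamõzmã
Rule 2: no segment meets the rule's conditions; no change.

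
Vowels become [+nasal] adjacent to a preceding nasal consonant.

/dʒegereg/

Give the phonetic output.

no segment meets the rule's conditions; no change.

[dʒegereg]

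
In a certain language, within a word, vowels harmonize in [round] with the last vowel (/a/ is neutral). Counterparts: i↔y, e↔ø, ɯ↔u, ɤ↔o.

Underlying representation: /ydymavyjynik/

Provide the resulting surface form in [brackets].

[idimavijinik]

/y/ harmonizes with /i/ ([-round]) → [i]
/y/ harmonizes with /i/ ([-round]) → [i]
/y/ harmonizes with /i/ ([-round]) → [i]
/y/ harmonizes with /i/ ([-round]) → [i]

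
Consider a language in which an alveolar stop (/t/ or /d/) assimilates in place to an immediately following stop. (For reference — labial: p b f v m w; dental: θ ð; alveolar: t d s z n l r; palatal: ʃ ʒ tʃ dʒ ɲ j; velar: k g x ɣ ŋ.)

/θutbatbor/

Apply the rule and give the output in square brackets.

[θupbapbor]

/t/ before /b/ (labial) → [p]
/t/ before /b/ (labial) → [p]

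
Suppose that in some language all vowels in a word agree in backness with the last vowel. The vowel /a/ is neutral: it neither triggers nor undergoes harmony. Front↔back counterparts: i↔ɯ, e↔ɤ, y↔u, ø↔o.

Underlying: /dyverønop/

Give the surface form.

/y/ harmonizes with /o/ ([+back]) → [u]
/e/ harmonizes with /o/ ([+back]) → [ɤ]
/ø/ harmonizes with /o/ ([+back]) → [o]

[duvɤronop]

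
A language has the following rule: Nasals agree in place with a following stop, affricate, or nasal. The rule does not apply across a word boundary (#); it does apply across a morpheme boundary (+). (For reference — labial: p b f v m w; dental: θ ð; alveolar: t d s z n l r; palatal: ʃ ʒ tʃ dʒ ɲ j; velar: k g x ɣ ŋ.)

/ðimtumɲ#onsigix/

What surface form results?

/m/ before /t/ (alveolar) → [n]
/m/ before /ɲ/ (palatal) → [ɲ]

[ðintuɲɲ#onsigix]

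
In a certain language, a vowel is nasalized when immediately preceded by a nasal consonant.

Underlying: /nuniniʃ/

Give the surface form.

[nũnĩnĩʃ]

/u/ after nasal /n/ → [ũ]
/i/ after nasal /n/ → [ĩ]
/i/ after nasal /n/ → [ĩ]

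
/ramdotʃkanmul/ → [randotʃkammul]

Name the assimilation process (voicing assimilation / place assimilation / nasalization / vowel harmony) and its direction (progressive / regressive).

/m/→[n] /n/→[m].
Each target copies a feature from the following segment, so the direction is regressive.

place assimilation, regressive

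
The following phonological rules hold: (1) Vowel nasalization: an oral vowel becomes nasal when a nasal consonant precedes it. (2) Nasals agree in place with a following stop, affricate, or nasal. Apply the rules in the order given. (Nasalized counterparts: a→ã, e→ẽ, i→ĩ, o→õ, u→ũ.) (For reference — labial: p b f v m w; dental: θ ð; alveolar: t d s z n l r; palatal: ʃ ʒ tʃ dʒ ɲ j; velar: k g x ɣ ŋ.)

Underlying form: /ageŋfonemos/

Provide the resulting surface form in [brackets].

Rule 1: /e/ after nasal /n/ → [ẽ]
Rule 1: /o/ after nasal /m/ → [õ]
After rule 1: ageŋfonẽmõs
Rule 2: no segment meets the rule's conditions; no change.

[ageŋfonẽmõs]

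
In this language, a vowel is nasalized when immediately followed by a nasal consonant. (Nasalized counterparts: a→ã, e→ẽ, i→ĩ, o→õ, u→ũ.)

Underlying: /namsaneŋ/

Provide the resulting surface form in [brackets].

/a/ before nasal /m/ → [ã]
/a/ before nasal /n/ → [ã]
/e/ before nasal /ŋ/ → [ẽ]

[nãmsãnẽŋ]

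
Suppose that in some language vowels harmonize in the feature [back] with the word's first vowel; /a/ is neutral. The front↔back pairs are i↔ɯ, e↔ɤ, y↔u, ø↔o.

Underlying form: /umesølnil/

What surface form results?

/e/ harmonizes with /u/ ([+back]) → [ɤ]
/ø/ harmonizes with /u/ ([+back]) → [o]
/i/ harmonizes with /u/ ([+back]) → [ɯ]

[umɤsolnɯl]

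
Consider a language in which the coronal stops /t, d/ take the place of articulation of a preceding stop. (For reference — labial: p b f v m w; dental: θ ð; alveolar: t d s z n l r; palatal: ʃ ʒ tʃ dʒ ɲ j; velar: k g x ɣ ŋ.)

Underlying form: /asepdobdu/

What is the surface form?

/d/ after /p/ (labial) → [b]
/d/ after /b/ (labial) → [b]

[asepbobbu]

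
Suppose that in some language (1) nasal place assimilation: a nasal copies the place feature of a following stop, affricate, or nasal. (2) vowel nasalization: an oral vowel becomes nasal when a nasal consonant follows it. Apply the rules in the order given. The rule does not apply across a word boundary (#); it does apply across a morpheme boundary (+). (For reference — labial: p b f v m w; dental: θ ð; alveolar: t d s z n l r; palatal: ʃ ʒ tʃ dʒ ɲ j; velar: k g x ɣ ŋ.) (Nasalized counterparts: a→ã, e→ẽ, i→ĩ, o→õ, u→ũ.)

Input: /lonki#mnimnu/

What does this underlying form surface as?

Rule 1: /n/ before /k/ (velar) → [ŋ]
Rule 1: /m/ before /n/ (alveolar) → [n]
Rule 1: /m/ before /n/ (alveolar) → [n]
After rule 1: loŋki#nninnu
Rule 2: /o/ before nasal /ŋ/ → [õ]
Rule 2: /i/ before nasal /n/ → [ĩ]

[lõŋki#nnĩnnu]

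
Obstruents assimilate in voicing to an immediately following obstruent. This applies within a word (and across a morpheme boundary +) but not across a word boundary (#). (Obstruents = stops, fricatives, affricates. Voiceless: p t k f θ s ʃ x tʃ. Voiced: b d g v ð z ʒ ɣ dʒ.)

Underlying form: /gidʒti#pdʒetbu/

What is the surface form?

/dʒ/ before /t/ (voiceless) → [tʃ]
/p/ before /dʒ/ (voiced) → [b]
/t/ before /b/ (voiced) → [d]

[gitʃti#bdʒedbu]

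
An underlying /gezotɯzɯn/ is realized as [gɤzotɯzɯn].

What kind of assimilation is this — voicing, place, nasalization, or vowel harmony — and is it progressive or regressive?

/e/→[ɤ].
Vowels agree with the last vowel, so the harmony is regressive.

vowel harmony, regressive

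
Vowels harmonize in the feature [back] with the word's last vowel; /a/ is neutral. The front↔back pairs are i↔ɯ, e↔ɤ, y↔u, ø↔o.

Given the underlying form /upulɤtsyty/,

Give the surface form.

/u/ harmonizes with /y/ ([-back]) → [y]
/u/ harmonizes with /y/ ([-back]) → [y]
/ɤ/ harmonizes with /y/ ([-back]) → [e]

[ypyletsyty]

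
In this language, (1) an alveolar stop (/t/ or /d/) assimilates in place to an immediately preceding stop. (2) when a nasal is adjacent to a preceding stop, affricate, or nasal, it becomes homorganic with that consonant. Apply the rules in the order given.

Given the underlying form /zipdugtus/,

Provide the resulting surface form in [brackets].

Rule 1: /d/ after /p/ (labial) → [b]
Rule 1: /t/ after /g/ (velar) → [k]
After rule 1: zipbugkus
Rule 2: no segment meets the rule's conditions; no change.

[zipbugkus]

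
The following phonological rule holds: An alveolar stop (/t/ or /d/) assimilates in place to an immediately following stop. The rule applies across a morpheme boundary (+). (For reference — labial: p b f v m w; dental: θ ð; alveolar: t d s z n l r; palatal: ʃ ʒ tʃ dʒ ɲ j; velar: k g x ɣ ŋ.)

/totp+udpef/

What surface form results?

[topp+ubpef]

/t/ before /p/ (labial) → [p]
/d/ before /p/ (labial) → [b]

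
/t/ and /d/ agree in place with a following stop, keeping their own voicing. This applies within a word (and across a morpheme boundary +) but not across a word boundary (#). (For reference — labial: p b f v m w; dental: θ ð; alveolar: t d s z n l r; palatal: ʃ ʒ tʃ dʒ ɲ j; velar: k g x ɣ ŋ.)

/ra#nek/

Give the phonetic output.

no segment meets the rule's conditions; no change.

[ra#nek]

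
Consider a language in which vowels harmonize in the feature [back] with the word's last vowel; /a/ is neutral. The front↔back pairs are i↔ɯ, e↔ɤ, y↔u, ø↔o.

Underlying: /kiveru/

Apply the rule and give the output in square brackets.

/i/ harmonizes with /u/ ([+back]) → [ɯ]
/e/ harmonizes with /u/ ([+back]) → [ɤ]

[kɯvɤru]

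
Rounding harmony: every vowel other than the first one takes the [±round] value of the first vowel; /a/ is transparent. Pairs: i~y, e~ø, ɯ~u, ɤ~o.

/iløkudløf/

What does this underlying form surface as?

/ø/ harmonizes with /i/ ([-round]) → [e]
/u/ harmonizes with /i/ ([-round]) → [ɯ]
/ø/ harmonizes with /i/ ([-round]) → [e]

[ilekɯdlef]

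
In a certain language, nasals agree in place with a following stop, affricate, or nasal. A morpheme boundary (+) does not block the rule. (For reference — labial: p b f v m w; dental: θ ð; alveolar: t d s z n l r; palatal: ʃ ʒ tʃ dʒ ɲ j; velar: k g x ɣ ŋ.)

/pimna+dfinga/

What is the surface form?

[pinna+dfiŋga]

/m/ before /n/ (alveolar) → [n]
/n/ before /g/ (velar) → [ŋ]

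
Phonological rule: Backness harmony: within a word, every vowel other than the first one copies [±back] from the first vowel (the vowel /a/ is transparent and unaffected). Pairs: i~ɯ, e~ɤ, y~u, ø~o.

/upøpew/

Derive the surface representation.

/ø/ harmonizes with /u/ ([+back]) → [o]
/e/ harmonizes with /u/ ([+back]) → [ɤ]

[upopɤw]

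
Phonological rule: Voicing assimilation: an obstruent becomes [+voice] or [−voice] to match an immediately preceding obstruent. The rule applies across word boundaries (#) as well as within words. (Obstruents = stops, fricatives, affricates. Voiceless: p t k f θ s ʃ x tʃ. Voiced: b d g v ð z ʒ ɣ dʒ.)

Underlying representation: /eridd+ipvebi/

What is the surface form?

/v/ after /p/ (voiceless) → [f]

[eridd+ipfebi]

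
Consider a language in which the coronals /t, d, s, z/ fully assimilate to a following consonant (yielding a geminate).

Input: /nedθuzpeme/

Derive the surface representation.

/d/ before /θ/ → [θ] (total assimilation)
/z/ before /p/ → [p] (total assimilation)

[neθθuppeme]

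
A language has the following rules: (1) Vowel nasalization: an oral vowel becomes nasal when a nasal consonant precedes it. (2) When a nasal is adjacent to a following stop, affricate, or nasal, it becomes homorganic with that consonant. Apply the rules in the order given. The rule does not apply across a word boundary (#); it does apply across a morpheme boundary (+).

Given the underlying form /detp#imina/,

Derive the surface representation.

[detp#imĩnã]

Rule 1: /i/ after nasal /m/ → [ĩ]
Rule 1: /a/ after nasal /n/ → [ã]
After rule 1: detp#imĩnã
Rule 2: no segment meets the rule's conditions; no change.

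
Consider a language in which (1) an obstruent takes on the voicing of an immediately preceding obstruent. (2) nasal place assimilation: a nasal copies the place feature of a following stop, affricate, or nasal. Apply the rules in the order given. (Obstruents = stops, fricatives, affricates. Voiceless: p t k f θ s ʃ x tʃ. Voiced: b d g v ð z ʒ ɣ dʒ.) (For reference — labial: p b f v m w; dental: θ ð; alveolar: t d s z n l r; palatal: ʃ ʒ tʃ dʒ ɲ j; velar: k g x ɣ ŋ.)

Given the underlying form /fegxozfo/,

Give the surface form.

[fegɣozvo]

Rule 1: /x/ after /g/ (voiced) → [ɣ]
Rule 1: /f/ after /z/ (voiced) → [v]
After rule 1: fegɣozvo
Rule 2: no segment meets the rule's conditions; no change.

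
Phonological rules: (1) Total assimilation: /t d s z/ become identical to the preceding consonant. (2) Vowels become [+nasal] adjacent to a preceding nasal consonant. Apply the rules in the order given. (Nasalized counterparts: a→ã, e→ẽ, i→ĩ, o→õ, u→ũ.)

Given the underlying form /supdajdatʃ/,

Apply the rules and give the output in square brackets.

Rule 1: /d/ after /p/ → [p] (total assimilation)
Rule 1: /d/ after /j/ → [j] (total assimilation)
After rule 1: suppajjatʃ
Rule 2: no segment meets the rule's conditions; no change.

[suppajjatʃ]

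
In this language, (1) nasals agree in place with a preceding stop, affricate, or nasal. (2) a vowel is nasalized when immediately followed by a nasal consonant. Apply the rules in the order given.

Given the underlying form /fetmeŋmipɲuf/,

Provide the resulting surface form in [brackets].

[fetnẽŋŋipmuf]

Rule 1: /m/ after /t/ (alveolar) → [n]
Rule 1: /m/ after /ŋ/ (velar) → [ŋ]
Rule 1: /ɲ/ after /p/ (labial) → [m]
After rule 1: fetneŋŋipmuf
Rule 2: /e/ before nasal /ŋ/ → [ẽ]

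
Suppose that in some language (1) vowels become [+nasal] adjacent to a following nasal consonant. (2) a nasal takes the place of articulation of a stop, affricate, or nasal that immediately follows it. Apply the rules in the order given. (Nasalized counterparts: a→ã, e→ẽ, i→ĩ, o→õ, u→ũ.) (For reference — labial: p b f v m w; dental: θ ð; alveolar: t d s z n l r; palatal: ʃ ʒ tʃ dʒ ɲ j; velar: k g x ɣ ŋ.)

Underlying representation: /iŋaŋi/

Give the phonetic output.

[ĩŋãŋi]

Rule 1: /i/ before nasal /ŋ/ → [ĩ]
Rule 1: /a/ before nasal /ŋ/ → [ã]
After rule 1: ĩŋãŋi
Rule 2: no segment meets the rule's conditions; no change.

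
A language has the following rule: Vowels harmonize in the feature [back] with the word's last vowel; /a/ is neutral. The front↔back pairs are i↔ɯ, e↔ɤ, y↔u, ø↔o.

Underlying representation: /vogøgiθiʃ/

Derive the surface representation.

[vøgøgiθiʃ]

/o/ harmonizes with /i/ ([-back]) → [ø]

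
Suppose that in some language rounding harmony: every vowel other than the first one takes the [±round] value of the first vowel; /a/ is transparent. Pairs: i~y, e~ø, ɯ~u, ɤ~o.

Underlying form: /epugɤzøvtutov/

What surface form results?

[epɯgɤzevtɯtɤv]

/u/ harmonizes with /e/ ([-round]) → [ɯ]
/ø/ harmonizes with /e/ ([-round]) → [e]
/u/ harmonizes with /e/ ([-round]) → [ɯ]
/o/ harmonizes with /e/ ([-round]) → [ɤ]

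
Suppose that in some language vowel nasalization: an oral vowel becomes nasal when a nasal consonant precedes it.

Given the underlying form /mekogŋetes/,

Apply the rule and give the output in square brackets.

[mẽkogŋẽtes]

/e/ after nasal /m/ → [ẽ]
/e/ after nasal /ŋ/ → [ẽ]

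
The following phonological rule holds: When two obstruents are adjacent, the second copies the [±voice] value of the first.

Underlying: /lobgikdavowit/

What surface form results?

/d/ after /k/ (voiceless) → [t]

[lobgiktavowit]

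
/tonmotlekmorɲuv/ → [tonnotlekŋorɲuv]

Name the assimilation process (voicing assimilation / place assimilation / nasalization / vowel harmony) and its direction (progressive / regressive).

place assimilation, progressive

/m/→[n] /m/→[ŋ].
Each target copies a feature from the preceding segment, so the direction is progressive.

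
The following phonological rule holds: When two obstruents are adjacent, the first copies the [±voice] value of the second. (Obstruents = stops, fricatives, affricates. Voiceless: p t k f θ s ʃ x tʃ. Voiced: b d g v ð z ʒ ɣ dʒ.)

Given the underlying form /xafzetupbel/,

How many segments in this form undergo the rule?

/f/ before /z/ (voiced) → [v]
/p/ before /b/ (voiced) → [b]
2 segments change.

2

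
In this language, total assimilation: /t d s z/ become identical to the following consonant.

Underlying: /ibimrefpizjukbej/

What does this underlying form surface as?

/z/ before /j/ → [j] (total assimilation)

[ibimrefpijjukbej]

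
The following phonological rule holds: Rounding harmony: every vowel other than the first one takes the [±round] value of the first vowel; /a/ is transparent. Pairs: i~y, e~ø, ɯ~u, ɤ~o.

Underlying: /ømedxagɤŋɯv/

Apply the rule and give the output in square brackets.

/e/ harmonizes with /ø/ ([+round]) → [ø]
/ɤ/ harmonizes with /ø/ ([+round]) → [o]
/ɯ/ harmonizes with /ø/ ([+round]) → [u]

[ømødxagoŋuv]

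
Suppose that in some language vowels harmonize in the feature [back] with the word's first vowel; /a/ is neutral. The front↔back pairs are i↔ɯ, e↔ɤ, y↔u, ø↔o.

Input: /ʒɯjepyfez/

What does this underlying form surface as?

[ʒɯjɤpufɤz]

/e/ harmonizes with /ɯ/ ([+back]) → [ɤ]
/y/ harmonizes with /ɯ/ ([+back]) → [u]
/e/ harmonizes with /ɯ/ ([+back]) → [ɤ]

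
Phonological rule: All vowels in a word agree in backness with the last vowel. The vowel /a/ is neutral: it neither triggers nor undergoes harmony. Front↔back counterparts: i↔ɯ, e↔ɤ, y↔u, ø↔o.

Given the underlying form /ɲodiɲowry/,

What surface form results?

/o/ harmonizes with /y/ ([-back]) → [ø]
/o/ harmonizes with /y/ ([-back]) → [ø]

[ɲødiɲøwry]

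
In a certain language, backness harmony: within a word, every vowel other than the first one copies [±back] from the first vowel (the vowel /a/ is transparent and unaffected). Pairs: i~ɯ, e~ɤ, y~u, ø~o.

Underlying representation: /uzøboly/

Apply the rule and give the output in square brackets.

/ø/ harmonizes with /u/ ([+back]) → [o]
/y/ harmonizes with /u/ ([+back]) → [u]

[uzobolu]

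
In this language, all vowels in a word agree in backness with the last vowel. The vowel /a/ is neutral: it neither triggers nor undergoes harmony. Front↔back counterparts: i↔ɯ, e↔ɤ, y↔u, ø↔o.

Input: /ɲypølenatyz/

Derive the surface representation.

[ɲypølenatyz]

no segment meets the rule's conditions; no change.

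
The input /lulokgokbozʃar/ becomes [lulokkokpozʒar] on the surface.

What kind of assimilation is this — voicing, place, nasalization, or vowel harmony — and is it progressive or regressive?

voicing assimilation, progressive

/g/→[k] /b/→[p] /ʃ/→[ʒ].
Each target copies a feature from the preceding segment, so the direction is progressive.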